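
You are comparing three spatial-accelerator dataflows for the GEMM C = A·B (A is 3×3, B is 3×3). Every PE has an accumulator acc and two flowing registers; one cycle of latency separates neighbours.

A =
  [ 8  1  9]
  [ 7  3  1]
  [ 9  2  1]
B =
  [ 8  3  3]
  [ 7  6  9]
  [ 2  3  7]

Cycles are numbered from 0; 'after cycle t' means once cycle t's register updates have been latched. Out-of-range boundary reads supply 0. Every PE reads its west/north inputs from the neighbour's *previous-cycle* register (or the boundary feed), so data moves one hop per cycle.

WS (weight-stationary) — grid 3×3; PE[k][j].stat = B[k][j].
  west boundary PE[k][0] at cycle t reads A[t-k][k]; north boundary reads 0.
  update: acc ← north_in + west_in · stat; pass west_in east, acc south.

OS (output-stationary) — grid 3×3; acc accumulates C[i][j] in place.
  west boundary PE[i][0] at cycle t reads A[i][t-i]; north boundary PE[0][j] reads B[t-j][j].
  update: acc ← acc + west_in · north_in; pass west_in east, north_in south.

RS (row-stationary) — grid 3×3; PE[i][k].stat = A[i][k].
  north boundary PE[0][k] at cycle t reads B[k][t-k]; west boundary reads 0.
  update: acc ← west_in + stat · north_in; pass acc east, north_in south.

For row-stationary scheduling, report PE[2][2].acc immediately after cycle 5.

RS (3×3). Following PE[2][2] plus its west/north inputs:
  after 0 — PE[1][2] acc=0, pass-E 0, pass-S 0
  after 0 — PE[2][1] acc=0, pass-E 0, pass-S 0
  after 0 — PE[2][2] acc=0, pass-E 0, pass-S 0
  after 1 — PE[1][2] acc=0, pass-E 0, pass-S 0
  after 1 — PE[2][1] acc=0, pass-E 0, pass-S 0
  after 1 — PE[2][2] acc=0, pass-E 0, pass-S 0
  after 2 — PE[1][2] acc=0, pass-E 0, pass-S 0
  after 2 — PE[2][1] acc=0, pass-E 0, pass-S 0
  after 2 — PE[2][2] acc=0, pass-E 0, pass-S 0
  after 3 — PE[1][2] acc=79, pass-E 79, pass-S 2
  after 3 — PE[2][1] acc=86, pass-E 86, pass-S 7
  after 3 — PE[2][2] acc=0, pass-E 0, pass-S 0
  after 4 — PE[1][2] acc=42, pass-E 42, pass-S 3
  after 4 — PE[2][1] acc=39, pass-E 39, pass-S 6
  after 4 — PE[2][2] acc=88, pass-E 88, pass-S 2
  after 5 — PE[1][2] acc=55, pass-E 55, pass-S 7
  after 5 — PE[2][1] acc=45, pass-E 45, pass-S 9
  after 5 — PE[2][2] acc=42, pass-E 42, pass-S 3

PE[2][2].acc = 42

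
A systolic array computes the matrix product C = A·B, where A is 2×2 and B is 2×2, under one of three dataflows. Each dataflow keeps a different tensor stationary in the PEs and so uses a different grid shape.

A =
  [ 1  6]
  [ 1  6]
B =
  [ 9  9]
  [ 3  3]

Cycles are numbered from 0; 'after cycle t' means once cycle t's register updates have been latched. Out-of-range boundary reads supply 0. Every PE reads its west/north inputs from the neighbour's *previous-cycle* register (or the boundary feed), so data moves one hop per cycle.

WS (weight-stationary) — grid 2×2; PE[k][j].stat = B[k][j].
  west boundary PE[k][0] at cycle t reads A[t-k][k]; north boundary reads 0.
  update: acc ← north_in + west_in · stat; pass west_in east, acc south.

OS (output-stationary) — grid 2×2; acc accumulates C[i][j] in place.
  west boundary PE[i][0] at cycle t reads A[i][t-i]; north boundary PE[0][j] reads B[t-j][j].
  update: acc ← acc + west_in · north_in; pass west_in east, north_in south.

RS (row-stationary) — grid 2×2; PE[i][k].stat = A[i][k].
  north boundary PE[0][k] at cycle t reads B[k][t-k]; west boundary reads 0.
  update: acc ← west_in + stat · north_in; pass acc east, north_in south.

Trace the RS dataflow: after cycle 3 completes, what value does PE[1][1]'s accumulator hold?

RS on a 2×2 grid — tracing PE[1][1] and its feeders:
  0: (0,1).acc=0  regs=<0,0>
  0: (1,0).acc=0  regs=<0,0>
  0: (1,1).acc=0  regs=<0,0>
  1: (0,1).acc=27  regs=<27,3>
  1: (1,0).acc=9  regs=<9,9>
  1: (1,1).acc=0  regs=<0,0>
  2: (0,1).acc=27  regs=<27,3>
  2: (1,0).acc=9  regs=<9,9>
  2: (1,1).acc=27  regs=<27,3>
  3: (0,1).acc=0  regs=<0,0>
  3: (1,0).acc=0  regs=<0,0>
  3: (1,1).acc=27  regs=<27,3>

PE[1][1].acc = 27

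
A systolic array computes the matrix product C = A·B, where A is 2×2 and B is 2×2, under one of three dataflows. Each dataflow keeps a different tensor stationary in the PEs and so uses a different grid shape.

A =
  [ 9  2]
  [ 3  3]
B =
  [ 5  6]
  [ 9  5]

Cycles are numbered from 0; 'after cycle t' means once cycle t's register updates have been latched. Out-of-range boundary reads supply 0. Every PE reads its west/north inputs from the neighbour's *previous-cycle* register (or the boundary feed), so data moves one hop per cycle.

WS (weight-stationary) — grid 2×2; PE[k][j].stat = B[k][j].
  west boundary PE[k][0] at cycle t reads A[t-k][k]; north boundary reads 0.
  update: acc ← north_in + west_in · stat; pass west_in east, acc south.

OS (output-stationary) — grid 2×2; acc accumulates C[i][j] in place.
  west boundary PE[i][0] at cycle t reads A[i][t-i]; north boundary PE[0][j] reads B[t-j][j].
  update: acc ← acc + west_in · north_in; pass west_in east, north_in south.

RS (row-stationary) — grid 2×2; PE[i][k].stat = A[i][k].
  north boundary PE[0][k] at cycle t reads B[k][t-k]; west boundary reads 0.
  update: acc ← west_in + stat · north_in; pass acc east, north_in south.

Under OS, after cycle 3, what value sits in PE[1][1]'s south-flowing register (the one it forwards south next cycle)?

register = 5

Tracing OS — 2×2 array, target PE[1][1]:
  [0] (0,1) acc=0 (h:0 v:0)
  [0] (1,0) acc=0 (h:0 v:0)
  [0] (1,1) acc=0 (h:0 v:0)
  [1] (0,1) acc=54 (h:9 v:6)
  [1] (1,0) acc=15 (h:3 v:5)
  [1] (1,1) acc=0 (h:0 v:0)
  [2] (0,1) acc=64 (h:2 v:5)
  [2] (1,0) acc=42 (h:3 v:9)
  [2] (1,1) acc=18 (h:3 v:6)
  [3] (0,1) acc=64 (h:0 v:0)
  [3] (1,0) acc=42 (h:0 v:0)
  [3] (1,1) acc=33 (h:3 v:5)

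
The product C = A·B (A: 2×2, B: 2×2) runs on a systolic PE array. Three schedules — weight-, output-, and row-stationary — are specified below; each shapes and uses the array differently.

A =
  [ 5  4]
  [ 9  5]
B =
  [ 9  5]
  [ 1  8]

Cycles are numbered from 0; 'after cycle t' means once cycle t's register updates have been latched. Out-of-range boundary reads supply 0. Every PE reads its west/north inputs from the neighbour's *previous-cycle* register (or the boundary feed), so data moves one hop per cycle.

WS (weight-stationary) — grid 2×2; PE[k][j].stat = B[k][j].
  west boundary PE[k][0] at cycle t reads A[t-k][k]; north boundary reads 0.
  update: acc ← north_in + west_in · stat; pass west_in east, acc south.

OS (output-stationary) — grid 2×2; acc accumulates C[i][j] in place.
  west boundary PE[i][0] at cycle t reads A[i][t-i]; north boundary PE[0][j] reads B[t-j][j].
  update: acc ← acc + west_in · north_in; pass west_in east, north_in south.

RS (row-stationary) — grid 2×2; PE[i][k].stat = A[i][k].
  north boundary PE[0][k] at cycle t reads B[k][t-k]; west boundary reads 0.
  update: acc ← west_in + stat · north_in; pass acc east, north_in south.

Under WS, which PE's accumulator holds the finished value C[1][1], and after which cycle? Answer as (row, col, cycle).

WS — PE[1][1] is where C[1][1] collects:
  c0 r1c1: 0 / 0 / 0
  c1 r1c1: 0 / 0 / 0
  c2 r1c1: 57 / 4 / 57
  c3 r1c1: 85 / 5 / 85

(row, col, cycle) = (1, 1, 3)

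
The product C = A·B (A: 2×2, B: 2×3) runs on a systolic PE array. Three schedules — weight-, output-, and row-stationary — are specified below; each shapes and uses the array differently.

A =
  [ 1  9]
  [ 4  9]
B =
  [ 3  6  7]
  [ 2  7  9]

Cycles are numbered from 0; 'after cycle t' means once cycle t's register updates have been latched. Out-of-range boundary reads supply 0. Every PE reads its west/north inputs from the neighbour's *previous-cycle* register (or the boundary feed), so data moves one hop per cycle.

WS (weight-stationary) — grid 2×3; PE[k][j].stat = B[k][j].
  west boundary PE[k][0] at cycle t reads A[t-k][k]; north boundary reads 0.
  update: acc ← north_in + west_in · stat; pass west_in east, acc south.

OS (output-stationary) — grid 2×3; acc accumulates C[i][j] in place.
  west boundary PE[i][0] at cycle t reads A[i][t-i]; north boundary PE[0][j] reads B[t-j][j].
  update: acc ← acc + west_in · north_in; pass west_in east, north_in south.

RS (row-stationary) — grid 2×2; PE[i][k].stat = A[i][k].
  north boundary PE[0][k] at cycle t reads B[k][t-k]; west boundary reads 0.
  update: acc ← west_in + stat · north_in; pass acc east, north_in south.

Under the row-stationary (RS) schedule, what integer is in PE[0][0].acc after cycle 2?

Tracing RS — 2×2 array, target PE[0][0]:
  @0  [0,0]  acc 3  |  →3  ↓3
  @1  [0,0]  acc 6  |  →6  ↓6
  @2  [0,0]  acc 7  |  →7  ↓7

PE[0][0].acc = 7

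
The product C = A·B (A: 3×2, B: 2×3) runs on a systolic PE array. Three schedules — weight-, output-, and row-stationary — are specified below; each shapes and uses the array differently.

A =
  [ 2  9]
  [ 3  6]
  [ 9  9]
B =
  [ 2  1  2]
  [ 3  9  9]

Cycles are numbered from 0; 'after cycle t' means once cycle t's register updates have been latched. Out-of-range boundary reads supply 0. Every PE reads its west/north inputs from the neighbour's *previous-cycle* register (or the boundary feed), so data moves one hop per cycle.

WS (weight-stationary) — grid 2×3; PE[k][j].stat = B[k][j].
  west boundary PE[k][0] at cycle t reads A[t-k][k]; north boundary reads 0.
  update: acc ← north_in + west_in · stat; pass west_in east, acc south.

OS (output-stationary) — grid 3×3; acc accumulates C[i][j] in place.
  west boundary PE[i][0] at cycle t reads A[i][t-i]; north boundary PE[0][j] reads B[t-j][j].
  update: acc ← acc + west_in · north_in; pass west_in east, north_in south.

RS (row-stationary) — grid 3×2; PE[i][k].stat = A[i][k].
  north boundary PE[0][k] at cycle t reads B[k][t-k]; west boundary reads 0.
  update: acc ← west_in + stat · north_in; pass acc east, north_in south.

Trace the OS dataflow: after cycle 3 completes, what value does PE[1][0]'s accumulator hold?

PE[1][0].acc = 24

OS on a 3×3 grid — tracing PE[1][0] and its feeders:
  step 0 · PE0,0: acc=4; fwd→2 fwd↓2
  step 0 · PE1,0: acc=0; fwd→0 fwd↓0
  step 1 · PE0,0: acc=31; fwd→9 fwd↓3
  step 1 · PE1,0: acc=6; fwd→3 fwd↓2
  step 2 · PE0,0: acc=31; fwd→0 fwd↓0
  step 2 · PE1,0: acc=24; fwd→6 fwd↓3
  step 3 · PE0,0: acc=31; fwd→0 fwd↓0
  step 3 · PE1,0: acc=24; fwd→0 fwd↓0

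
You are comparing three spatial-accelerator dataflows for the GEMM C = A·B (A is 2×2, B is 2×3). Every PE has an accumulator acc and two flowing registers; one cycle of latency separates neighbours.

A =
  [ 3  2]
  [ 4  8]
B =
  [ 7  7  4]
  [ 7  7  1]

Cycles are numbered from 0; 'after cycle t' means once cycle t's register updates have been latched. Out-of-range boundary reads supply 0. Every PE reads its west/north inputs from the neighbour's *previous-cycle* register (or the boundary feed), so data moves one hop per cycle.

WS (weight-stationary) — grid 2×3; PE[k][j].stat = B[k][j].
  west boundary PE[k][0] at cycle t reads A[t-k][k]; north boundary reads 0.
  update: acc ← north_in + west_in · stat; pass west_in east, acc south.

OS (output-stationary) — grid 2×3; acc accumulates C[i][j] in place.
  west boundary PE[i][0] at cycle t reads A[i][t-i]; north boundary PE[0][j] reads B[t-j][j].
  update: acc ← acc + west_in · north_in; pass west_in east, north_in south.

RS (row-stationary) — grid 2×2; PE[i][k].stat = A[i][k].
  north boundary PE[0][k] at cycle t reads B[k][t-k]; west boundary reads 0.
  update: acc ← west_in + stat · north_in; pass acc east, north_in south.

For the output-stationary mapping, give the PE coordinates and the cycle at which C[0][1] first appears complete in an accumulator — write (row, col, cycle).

Under OS, C[0][1] lands at PE[0][1]:
  0: (0,1).acc=0  regs=<0,0>
  1: (0,1).acc=21  regs=<3,7>
  2: (0,1).acc=35  regs=<2,7>

(row, col, cycle) = (0, 1, 2)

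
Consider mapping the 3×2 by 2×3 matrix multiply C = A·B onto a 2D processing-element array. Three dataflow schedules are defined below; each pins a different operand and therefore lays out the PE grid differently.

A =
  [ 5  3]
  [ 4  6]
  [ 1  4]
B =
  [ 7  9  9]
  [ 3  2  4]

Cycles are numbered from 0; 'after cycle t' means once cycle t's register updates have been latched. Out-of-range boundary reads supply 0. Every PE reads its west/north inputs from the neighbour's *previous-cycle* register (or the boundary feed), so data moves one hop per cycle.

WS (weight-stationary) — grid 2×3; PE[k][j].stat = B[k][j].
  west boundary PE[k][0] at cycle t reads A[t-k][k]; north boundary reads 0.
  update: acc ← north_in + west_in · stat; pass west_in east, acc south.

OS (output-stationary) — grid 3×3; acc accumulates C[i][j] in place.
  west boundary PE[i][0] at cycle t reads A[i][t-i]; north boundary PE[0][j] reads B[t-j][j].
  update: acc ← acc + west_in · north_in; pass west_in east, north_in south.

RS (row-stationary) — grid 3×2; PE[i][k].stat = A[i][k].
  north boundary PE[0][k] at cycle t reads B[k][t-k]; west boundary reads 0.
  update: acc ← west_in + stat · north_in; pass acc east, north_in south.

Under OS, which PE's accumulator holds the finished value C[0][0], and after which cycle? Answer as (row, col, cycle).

OS — PE[0][0] is where C[0][0] collects:
  c0 r0c0: 35 / 5 / 7
  c1 r0c0: 44 / 3 / 3

(row, col, cycle) = (0, 0, 1)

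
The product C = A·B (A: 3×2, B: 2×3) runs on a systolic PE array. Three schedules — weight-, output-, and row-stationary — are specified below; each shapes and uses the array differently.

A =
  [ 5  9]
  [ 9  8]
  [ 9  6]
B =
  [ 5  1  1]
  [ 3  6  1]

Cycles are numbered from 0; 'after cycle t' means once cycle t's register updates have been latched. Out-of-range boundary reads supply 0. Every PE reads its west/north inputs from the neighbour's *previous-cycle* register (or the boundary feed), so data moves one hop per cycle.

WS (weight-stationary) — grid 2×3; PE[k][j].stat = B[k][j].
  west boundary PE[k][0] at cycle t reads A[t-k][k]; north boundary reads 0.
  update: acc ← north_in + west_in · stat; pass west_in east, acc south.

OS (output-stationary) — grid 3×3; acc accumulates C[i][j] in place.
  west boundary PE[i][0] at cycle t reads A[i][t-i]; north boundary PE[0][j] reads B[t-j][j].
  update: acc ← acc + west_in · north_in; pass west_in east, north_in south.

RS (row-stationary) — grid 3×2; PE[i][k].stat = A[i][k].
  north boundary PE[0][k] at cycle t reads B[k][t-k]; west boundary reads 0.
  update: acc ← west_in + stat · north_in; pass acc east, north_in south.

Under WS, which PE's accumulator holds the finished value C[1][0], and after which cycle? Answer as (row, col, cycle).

WS — PE[1][0] is where C[1][0] collects:
  0: (1,0).acc=0  regs=<0,0>
  1: (1,0).acc=52  regs=<9,52>
  2: (1,0).acc=69  regs=<8,69>

(row, col, cycle) = (1, 0, 2)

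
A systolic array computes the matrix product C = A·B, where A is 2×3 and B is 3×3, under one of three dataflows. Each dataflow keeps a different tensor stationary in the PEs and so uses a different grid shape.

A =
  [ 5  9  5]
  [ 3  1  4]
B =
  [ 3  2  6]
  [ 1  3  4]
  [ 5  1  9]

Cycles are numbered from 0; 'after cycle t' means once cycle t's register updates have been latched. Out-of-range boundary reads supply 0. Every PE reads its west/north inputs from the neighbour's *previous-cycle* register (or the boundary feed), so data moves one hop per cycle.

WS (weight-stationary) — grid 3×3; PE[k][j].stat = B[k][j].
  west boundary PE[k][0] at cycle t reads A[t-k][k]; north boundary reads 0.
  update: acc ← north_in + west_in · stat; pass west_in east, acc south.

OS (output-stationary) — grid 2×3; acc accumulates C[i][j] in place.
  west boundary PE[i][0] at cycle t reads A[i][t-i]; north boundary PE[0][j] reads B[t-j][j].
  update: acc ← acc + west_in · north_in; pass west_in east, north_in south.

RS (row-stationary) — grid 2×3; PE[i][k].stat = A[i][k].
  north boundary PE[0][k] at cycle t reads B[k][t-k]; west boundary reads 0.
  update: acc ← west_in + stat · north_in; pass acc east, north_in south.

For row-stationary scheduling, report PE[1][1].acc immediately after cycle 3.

PE[1][1].acc = 9

RS (2×3). Following PE[1][1] plus its west/north inputs:
  t=0 PE[0][1]: acc=0 h=0 v=0
  t=0 PE[1][0]: acc=0 h=0 v=0
  t=0 PE[1][1]: acc=0 h=0 v=0
  t=1 PE[0][1]: acc=24 h=24 v=1
  t=1 PE[1][0]: acc=9 h=9 v=3
  t=1 PE[1][1]: acc=0 h=0 v=0
  t=2 PE[0][1]: acc=37 h=37 v=3
  t=2 PE[1][0]: acc=6 h=6 v=2
  t=2 PE[1][1]: acc=10 h=10 v=1
  t=3 PE[0][1]: acc=66 h=66 v=4
  t=3 PE[1][0]: acc=18 h=18 v=6
  t=3 PE[1][1]: acc=9 h=9 v=3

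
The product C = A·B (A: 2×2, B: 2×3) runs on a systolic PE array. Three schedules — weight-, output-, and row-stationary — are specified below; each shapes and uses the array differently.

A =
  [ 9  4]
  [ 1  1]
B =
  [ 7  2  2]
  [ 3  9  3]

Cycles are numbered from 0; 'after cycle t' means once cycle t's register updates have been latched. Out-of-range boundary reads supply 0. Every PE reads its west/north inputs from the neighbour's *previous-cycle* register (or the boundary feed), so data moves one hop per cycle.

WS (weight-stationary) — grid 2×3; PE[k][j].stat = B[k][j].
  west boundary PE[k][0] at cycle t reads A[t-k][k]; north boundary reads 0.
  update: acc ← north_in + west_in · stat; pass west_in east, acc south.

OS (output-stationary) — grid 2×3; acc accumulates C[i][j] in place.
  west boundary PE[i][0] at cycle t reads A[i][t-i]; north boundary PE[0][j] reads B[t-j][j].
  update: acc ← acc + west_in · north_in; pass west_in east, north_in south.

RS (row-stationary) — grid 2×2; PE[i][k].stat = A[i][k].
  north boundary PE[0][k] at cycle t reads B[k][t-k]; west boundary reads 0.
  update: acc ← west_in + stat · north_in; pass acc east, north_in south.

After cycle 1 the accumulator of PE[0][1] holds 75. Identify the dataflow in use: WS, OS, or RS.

dataflow = RS

WS [2×3] PE[0][1] across cycles:
  t=0 PE[0][1]: acc=0 h=0 v=0
  t=1 PE[0][1]: acc=18 h=9 v=18
OS [2×3] PE[0][1] across cycles:
  t=0 PE[0][1]: acc=0 h=0 v=0
  t=1 PE[0][1]: acc=18 h=9 v=2
RS [2×2] PE[0][1] across cycles:
  t=0 PE[0][1]: acc=0 h=0 v=0
  t=1 PE[0][1]: acc=75 h=75 v=3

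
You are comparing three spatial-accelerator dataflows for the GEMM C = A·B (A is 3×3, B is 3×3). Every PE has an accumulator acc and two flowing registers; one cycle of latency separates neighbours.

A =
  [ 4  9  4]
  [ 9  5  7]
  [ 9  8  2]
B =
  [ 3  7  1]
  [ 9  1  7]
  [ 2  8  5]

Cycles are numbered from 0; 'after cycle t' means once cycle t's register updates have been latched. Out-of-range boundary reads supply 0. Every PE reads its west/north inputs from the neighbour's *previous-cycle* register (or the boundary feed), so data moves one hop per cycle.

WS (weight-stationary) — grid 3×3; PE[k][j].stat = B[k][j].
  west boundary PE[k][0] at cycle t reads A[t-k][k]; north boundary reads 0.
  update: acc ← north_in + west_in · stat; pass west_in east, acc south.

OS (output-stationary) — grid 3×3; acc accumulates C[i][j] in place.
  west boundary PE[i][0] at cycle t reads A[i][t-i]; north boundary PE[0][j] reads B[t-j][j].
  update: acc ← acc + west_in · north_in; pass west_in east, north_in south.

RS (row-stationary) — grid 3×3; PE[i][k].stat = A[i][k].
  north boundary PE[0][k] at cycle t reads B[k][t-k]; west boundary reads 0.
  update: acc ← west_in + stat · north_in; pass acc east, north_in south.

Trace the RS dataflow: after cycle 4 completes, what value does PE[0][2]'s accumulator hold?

RS (3×3). Following PE[0][2] plus its west/north inputs:
  step 0 · PE0,1: acc=0; fwd→0 fwd↓0
  step 0 · PE0,2: acc=0; fwd→0 fwd↓0
  step 1 · PE0,1: acc=93; fwd→93 fwd↓9
  step 1 · PE0,2: acc=0; fwd→0 fwd↓0
  step 2 · PE0,1: acc=37; fwd→37 fwd↓1
  step 2 · PE0,2: acc=101; fwd→101 fwd↓2
  step 3 · PE0,1: acc=67; fwd→67 fwd↓7
  step 3 · PE0,2: acc=69; fwd→69 fwd↓8
  step 4 · PE0,1: acc=0; fwd→0 fwd↓0
  step 4 · PE0,2: acc=87; fwd→87 fwd↓5

PE[0][2].acc = 87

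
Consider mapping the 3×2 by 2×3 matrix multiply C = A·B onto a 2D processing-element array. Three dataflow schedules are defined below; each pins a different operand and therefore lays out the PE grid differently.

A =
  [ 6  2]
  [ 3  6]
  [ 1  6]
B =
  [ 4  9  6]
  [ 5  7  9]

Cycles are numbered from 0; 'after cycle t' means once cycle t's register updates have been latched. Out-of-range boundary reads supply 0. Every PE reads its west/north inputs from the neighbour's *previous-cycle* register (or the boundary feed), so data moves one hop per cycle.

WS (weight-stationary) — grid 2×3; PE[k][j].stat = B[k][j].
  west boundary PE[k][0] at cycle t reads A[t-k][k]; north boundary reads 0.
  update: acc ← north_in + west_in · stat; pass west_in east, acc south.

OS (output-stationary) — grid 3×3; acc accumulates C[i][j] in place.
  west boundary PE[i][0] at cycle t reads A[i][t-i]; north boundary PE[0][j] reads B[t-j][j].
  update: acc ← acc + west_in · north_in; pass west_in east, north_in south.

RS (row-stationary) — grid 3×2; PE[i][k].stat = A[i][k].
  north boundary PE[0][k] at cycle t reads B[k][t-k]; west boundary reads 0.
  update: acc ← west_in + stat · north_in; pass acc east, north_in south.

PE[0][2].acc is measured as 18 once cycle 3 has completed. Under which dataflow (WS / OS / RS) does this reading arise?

— WS: 2×3; PE[0][2] trace:
  c0 r0c2: 0 / 0 / 0
  c1 r0c2: 0 / 0 / 0
  c2 r0c2: 36 / 6 / 36
  c3 r0c2: 18 / 3 / 18
— OS: 3×3; PE[0][2] trace:
  c0 r0c2: 0 / 0 / 0
  c1 r0c2: 0 / 0 / 0
  c2 r0c2: 36 / 6 / 6
  c3 r0c2: 54 / 2 / 9
RS: PE[0][2] is outside its 3×2 grid.

dataflow = WS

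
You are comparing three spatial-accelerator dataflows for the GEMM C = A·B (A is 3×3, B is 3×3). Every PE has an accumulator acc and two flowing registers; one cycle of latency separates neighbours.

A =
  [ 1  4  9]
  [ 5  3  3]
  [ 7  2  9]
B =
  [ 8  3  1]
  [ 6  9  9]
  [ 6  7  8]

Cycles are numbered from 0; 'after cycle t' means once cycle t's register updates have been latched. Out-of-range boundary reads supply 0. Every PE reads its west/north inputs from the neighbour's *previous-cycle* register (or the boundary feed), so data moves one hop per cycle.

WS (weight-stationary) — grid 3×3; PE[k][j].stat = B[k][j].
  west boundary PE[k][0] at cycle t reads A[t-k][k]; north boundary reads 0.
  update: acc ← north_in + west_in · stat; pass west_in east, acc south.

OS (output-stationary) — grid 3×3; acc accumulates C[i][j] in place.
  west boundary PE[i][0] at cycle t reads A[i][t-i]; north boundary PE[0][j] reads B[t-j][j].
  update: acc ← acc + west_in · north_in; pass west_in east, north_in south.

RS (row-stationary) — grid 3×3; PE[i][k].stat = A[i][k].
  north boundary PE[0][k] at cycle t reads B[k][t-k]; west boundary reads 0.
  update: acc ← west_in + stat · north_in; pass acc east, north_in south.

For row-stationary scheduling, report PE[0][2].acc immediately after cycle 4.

PE[0][2].acc = 109

Tracing RS — 3×3 array, target PE[0][2]:
  c0 r0c1: 0 / 0 / 0
  c0 r0c2: 0 / 0 / 0
  c1 r0c1: 32 / 32 / 6
  c1 r0c2: 0 / 0 / 0
  c2 r0c1: 39 / 39 / 9
  c2 r0c2: 86 / 86 / 6
  c3 r0c1: 37 / 37 / 9
  c3 r0c2: 102 / 102 / 7
  c4 r0c1: 0 / 0 / 0
  c4 r0c2: 109 / 109 / 8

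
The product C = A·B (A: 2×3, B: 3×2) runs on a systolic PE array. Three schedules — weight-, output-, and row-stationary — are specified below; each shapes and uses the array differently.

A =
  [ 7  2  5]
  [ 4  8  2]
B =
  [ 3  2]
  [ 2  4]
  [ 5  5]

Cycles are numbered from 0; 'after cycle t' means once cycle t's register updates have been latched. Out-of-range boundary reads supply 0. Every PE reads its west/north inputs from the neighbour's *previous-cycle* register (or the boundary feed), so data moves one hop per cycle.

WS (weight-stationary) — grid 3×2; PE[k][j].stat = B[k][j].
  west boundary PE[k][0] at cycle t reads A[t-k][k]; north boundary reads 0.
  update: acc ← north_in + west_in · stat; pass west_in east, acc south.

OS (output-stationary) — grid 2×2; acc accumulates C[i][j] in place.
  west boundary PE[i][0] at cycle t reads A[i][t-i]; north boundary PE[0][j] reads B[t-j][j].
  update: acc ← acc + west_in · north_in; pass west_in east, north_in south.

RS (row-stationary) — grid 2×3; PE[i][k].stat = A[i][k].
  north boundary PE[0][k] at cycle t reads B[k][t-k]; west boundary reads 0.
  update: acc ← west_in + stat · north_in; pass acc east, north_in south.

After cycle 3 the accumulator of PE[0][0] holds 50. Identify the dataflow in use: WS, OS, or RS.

dataflow = OS

Under WS (3×2), PE[0][0]:
  @0  [0,0]  acc 21  |  →7  ↓21
  @1  [0,0]  acc 12  |  →4  ↓12
  @2  [0,0]  acc 0  |  →0  ↓0
  @3  [0,0]  acc 0  |  →0  ↓0
Under OS (2×2), PE[0][0]:
  @0  [0,0]  acc 21  |  →7  ↓3
  @1  [0,0]  acc 25  |  →2  ↓2
  @2  [0,0]  acc 50  |  →5  ↓5
  @3  [0,0]  acc 50  |  →0  ↓0
Under RS (2×3), PE[0][0]:
  @0  [0,0]  acc 21  |  →21  ↓3
  @1  [0,0]  acc 14  |  →14  ↓2
  @2  [0,0]  acc 0  |  →0  ↓0
  @3  [0,0]  acc 0  |  →0  ↓0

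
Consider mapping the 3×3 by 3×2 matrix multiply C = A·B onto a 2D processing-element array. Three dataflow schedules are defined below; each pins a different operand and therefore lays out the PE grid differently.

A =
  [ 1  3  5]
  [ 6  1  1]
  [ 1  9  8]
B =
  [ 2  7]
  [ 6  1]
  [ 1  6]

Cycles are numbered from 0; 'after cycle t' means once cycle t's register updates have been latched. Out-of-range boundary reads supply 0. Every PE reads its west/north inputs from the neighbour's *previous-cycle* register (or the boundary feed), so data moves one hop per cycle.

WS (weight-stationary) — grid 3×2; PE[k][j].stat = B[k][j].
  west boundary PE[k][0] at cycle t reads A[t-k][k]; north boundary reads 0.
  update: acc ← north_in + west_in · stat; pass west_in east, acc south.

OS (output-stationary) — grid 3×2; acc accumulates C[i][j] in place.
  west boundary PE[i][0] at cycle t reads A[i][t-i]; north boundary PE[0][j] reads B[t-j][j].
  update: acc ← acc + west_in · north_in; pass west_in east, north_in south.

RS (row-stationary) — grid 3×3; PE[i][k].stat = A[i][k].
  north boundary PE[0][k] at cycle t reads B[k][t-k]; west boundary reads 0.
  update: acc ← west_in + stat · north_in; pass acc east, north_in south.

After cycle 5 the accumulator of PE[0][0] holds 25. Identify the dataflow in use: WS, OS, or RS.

dataflow = OS

— WS: 3×2; PE[0][0] trace:
  @0  [0,0]  acc 2  |  →1  ↓2
  @1  [0,0]  acc 12  |  →6  ↓12
  @2  [0,0]  acc 2  |  →1  ↓2
  @3  [0,0]  acc 0  |  →0  ↓0
  @4  [0,0]  acc 0  |  →0  ↓0
  @5  [0,0]  acc 0  |  →0  ↓0
— OS: 3×2; PE[0][0] trace:
  @0  [0,0]  acc 2  |  →1  ↓2
  @1  [0,0]  acc 20  |  →3  ↓6
  @2  [0,0]  acc 25  |  →5  ↓1
  @3  [0,0]  acc 25  |  →0  ↓0
  @4  [0,0]  acc 25  |  →0  ↓0
  @5  [0,0]  acc 25  |  →0  ↓0
— RS: 3×3; PE[0][0] trace:
  @0  [0,0]  acc 2  |  →2  ↓2
  @1  [0,0]  acc 7  |  →7  ↓7
  @2  [0,0]  acc 0  |  →0  ↓0
  @3  [0,0]  acc 0  |  →0  ↓0
  @4  [0,0]  acc 0  |  →0  ↓0
  @5  [0,0]  acc 0  |  →0  ↓0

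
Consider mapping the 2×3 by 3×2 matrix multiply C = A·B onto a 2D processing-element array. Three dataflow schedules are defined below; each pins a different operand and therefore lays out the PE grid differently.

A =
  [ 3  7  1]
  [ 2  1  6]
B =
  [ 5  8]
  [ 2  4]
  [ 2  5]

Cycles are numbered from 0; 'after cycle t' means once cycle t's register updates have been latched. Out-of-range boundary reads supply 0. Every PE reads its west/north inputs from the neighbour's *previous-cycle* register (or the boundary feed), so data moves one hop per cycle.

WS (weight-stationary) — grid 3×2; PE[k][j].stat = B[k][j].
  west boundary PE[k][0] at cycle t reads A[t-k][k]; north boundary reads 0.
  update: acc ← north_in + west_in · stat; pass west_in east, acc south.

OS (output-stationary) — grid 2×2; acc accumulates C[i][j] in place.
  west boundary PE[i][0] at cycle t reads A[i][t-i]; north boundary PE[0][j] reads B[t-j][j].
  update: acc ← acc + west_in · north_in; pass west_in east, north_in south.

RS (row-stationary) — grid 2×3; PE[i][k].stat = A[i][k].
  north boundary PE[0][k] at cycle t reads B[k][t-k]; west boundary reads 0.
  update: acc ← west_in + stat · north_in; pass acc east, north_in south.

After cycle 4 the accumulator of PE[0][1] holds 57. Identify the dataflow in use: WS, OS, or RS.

Under WS (3×2), PE[0][1]:
  t=0 PE[0][1]: acc=0 h=0 v=0
  t=1 PE[0][1]: acc=24 h=3 v=24
  t=2 PE[0][1]: acc=16 h=2 v=16
  t=3 PE[0][1]: acc=0 h=0 v=0
  t=4 PE[0][1]: acc=0 h=0 v=0
Under OS (2×2), PE[0][1]:
  t=0 PE[0][1]: acc=0 h=0 v=0
  t=1 PE[0][1]: acc=24 h=3 v=8
  t=2 PE[0][1]: acc=52 h=7 v=4
  t=3 PE[0][1]: acc=57 h=1 v=5
  t=4 PE[0][1]: acc=57 h=0 v=0
Under RS (2×3), PE[0][1]:
  t=0 PE[0][1]: acc=0 h=0 v=0
  t=1 PE[0][1]: acc=29 h=29 v=2
  t=2 PE[0][1]: acc=52 h=52 v=4
  t=3 PE[0][1]: acc=0 h=0 v=0
  t=4 PE[0][1]: acc=0 h=0 v=0

dataflow = OS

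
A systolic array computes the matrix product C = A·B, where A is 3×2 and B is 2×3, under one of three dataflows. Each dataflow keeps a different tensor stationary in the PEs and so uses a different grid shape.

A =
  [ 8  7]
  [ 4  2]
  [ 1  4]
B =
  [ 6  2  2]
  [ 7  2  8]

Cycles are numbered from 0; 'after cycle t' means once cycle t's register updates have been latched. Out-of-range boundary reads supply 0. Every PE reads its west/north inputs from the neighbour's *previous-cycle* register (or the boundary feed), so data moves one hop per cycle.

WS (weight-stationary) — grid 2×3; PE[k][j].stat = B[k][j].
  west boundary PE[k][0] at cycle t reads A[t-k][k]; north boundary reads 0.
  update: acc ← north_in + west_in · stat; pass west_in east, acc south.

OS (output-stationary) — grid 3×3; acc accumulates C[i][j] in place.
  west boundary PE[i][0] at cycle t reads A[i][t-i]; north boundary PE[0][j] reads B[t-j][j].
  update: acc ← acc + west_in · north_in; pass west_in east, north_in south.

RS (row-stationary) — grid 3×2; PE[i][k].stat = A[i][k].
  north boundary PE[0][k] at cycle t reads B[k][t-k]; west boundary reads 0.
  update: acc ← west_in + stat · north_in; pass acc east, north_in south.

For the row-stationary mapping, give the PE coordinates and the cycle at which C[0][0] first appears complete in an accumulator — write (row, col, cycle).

Under RS, C[0][0] lands at PE[0][1]:
  c0 r0c1: 0 / 0 / 0
  c1 r0c1: 97 / 97 / 7

(row, col, cycle) = (0, 1, 1)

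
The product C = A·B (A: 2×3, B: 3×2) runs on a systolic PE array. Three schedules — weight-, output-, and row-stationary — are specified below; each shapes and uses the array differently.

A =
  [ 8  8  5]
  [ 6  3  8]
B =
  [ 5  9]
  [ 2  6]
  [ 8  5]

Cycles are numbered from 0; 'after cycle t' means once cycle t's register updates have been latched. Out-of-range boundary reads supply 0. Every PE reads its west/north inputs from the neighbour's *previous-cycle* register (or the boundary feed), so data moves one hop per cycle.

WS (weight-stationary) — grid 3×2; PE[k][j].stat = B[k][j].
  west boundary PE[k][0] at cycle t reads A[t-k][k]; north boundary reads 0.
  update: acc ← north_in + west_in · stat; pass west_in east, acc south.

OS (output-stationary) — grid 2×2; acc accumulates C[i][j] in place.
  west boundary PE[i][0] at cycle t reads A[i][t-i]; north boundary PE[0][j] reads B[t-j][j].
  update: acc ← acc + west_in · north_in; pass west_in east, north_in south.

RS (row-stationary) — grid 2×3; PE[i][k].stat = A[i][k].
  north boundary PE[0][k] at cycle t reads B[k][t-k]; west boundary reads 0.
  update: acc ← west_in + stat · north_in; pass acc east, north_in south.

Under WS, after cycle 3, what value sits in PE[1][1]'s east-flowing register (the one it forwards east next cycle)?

WS 3×2: PE[1][1] cycle-by-cycle (with neighbour feeds):
  @0  [0,1]  acc 0  |  →0  ↓0
  @0  [1,0]  acc 0  |  →0  ↓0
  @0  [1,1]  acc 0  |  →0  ↓0
  @1  [0,1]  acc 72  |  →8  ↓72
  @1  [1,0]  acc 56  |  →8  ↓56
  @1  [1,1]  acc 0  |  →0  ↓0
  @2  [0,1]  acc 54  |  →6  ↓54
  @2  [1,0]  acc 36  |  →3  ↓36
  @2  [1,1]  acc 120  |  →8  ↓120
  @3  [0,1]  acc 0  |  →0  ↓0
  @3  [1,0]  acc 0  |  →0  ↓0
  @3  [1,1]  acc 72  |  →3  ↓72

register = 3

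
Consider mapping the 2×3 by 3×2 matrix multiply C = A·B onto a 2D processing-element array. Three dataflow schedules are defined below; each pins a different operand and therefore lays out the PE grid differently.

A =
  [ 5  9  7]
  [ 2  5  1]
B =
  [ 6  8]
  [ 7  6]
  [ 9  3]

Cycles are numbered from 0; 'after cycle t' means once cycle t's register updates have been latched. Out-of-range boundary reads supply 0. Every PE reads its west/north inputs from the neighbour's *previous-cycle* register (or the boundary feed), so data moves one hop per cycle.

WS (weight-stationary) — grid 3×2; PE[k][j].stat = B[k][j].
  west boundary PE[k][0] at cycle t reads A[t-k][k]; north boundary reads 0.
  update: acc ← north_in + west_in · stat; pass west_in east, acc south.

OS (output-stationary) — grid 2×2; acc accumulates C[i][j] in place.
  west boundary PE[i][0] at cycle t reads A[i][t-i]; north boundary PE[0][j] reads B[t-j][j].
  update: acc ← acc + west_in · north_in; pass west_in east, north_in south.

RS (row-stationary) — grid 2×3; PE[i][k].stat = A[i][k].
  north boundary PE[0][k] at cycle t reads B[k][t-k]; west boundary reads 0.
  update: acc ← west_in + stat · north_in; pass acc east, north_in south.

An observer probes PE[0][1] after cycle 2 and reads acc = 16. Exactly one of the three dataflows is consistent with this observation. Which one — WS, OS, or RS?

dataflow = WS

— WS: 3×2; PE[0][1] trace:
  t=0 PE[0][1]: acc=0 h=0 v=0
  t=1 PE[0][1]: acc=40 h=5 v=40
  t=2 PE[0][1]: acc=16 h=2 v=16
— OS: 2×2; PE[0][1] trace:
  t=0 PE[0][1]: acc=0 h=0 v=0
  t=1 PE[0][1]: acc=40 h=5 v=8
  t=2 PE[0][1]: acc=94 h=9 v=6
— RS: 2×3; PE[0][1] trace:
  t=0 PE[0][1]: acc=0 h=0 v=0
  t=1 PE[0][1]: acc=93 h=93 v=7
  t=2 PE[0][1]: acc=94 h=94 v=6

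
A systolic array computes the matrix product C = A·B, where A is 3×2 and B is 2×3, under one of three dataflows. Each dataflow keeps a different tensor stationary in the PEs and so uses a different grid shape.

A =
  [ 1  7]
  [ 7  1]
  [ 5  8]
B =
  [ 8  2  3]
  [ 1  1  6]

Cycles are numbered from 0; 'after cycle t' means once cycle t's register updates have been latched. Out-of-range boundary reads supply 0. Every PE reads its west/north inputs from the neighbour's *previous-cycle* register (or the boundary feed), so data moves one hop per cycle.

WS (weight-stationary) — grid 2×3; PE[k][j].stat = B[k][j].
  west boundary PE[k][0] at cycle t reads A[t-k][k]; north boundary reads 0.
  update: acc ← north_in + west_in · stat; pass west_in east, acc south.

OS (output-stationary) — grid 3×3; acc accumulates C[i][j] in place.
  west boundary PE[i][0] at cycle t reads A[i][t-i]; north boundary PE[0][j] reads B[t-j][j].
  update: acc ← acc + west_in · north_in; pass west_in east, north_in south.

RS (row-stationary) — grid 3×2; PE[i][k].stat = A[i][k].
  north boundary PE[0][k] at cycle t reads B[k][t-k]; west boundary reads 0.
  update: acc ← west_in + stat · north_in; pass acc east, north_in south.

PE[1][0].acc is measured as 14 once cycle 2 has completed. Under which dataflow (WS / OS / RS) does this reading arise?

WS [2×3] PE[1][0] across cycles:
  step 0 · PE1,0: acc=0; fwd→0 fwd↓0
  step 1 · PE1,0: acc=15; fwd→7 fwd↓15
  step 2 · PE1,0: acc=57; fwd→1 fwd↓57
OS [3×3] PE[1][0] across cycles:
  step 0 · PE1,0: acc=0; fwd→0 fwd↓0
  step 1 · PE1,0: acc=56; fwd→7 fwd↓8
  step 2 · PE1,0: acc=57; fwd→1 fwd↓1
RS [3×2] PE[1][0] across cycles:
  step 0 · PE1,0: acc=0; fwd→0 fwd↓0
  step 1 · PE1,0: acc=56; fwd→56 fwd↓8
  step 2 · PE1,0: acc=14; fwd→14 fwd↓2

dataflow = RS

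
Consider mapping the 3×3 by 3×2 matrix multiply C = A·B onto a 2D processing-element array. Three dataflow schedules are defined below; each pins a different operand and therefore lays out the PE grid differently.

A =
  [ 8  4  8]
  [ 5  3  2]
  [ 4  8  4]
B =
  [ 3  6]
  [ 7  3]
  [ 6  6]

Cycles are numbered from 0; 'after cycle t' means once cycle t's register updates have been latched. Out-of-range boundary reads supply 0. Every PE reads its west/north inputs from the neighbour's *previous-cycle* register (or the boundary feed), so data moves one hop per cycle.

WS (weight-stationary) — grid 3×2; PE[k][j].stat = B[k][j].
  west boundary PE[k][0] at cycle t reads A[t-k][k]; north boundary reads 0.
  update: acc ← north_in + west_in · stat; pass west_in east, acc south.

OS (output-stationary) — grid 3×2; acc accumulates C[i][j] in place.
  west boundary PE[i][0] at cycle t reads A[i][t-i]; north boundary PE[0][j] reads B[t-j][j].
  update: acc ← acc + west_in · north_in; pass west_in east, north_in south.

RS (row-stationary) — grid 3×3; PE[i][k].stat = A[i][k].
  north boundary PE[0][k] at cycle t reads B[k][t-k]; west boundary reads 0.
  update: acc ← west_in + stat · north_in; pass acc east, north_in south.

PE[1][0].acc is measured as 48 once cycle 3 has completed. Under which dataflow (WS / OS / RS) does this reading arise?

dataflow = OS

WS [3×2] PE[1][0] across cycles:
  t=0 PE[1][0]: acc=0 h=0 v=0
  t=1 PE[1][0]: acc=52 h=4 v=52
  t=2 PE[1][0]: acc=36 h=3 v=36
  t=3 PE[1][0]: acc=68 h=8 v=68
OS [3×2] PE[1][0] across cycles:
  t=0 PE[1][0]: acc=0 h=0 v=0
  t=1 PE[1][0]: acc=15 h=5 v=3
  t=2 PE[1][0]: acc=36 h=3 v=7
  t=3 PE[1][0]: acc=48 h=2 v=6
RS [3×3] PE[1][0] across cycles:
  t=0 PE[1][0]: acc=0 h=0 v=0
  t=1 PE[1][0]: acc=15 h=15 v=3
  t=2 PE[1][0]: acc=30 h=30 v=6
  t=3 PE[1][0]: acc=0 h=0 v=0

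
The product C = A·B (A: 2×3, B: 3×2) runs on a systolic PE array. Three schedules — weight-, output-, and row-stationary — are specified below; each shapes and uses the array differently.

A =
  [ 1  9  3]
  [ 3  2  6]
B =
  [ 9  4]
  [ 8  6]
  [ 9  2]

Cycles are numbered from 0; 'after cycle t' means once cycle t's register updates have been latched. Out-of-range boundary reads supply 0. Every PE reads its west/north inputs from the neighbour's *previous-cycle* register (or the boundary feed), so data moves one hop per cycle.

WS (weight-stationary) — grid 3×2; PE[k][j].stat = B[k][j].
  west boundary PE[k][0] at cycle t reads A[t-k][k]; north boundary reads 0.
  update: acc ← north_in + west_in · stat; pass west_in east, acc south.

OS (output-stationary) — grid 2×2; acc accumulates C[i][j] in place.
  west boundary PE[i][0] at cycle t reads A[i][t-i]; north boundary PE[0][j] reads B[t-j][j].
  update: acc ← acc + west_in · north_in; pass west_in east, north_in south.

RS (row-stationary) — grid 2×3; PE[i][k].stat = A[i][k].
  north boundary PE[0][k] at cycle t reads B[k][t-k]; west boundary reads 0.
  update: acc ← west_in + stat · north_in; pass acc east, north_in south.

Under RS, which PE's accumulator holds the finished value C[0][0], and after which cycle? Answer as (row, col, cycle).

RS: C[0][0] accumulates in PE[0][2]:
  step 0 · PE0,2: acc=0; fwd→0 fwd↓0
  step 1 · PE0,2: acc=0; fwd→0 fwd↓0
  step 2 · PE0,2: acc=108; fwd→108 fwd↓9

(row, col, cycle) = (0, 2, 2)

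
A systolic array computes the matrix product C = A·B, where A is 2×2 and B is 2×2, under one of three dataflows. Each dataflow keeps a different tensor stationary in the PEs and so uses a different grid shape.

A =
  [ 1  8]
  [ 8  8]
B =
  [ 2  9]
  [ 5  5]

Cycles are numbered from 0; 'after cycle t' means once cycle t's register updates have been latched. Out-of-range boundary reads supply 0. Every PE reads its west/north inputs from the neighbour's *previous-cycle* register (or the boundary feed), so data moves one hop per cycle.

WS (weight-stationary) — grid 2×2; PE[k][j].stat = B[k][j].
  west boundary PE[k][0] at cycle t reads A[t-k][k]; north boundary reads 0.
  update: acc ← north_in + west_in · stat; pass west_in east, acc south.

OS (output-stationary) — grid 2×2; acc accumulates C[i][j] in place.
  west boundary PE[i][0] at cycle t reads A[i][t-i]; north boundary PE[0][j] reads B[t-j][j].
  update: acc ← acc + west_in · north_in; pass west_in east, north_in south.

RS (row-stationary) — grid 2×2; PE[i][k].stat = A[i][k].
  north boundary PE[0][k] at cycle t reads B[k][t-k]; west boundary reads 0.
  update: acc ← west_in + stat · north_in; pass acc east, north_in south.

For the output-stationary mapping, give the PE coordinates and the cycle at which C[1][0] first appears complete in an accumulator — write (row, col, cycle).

(row, col, cycle) = (1, 0, 2)

OS: C[1][0] accumulates in PE[1][0]:
  @0  [1,0]  acc 0  |  →0  ↓0
  @1  [1,0]  acc 16  |  →8  ↓2
  @2  [1,0]  acc 56  |  →8  ↓5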